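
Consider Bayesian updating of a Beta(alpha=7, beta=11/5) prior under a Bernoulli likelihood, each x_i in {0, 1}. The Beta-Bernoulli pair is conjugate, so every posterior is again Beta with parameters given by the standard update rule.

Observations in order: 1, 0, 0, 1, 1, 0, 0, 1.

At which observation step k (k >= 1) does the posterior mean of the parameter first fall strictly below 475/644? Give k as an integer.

k = 2

obs 1: x=1 → posterior Beta(8, 11/5)
obs 2: x=0 → posterior Beta(8, 16/5)
obs 3: x=0 → posterior Beta(8, 21/5)
obs 4: x=1 → posterior Beta(9, 21/5)
obs 5: x=1 → posterior Beta(10, 21/5)
obs 6: x=0 → posterior Beta(10, 26/5)
obs 7: x=0 → posterior Beta(10, 31/5)
obs 8: x=1 → posterior Beta(11, 31/5)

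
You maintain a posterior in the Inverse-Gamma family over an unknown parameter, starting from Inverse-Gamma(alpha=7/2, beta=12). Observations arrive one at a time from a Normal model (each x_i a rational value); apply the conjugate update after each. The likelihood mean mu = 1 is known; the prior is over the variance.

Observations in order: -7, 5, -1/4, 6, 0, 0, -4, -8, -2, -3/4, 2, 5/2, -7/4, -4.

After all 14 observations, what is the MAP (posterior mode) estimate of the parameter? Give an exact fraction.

4583/368

obs 1: x=-7 → posterior Inverse-Gamma(4, 44)
obs 2: x=5 → posterior Inverse-Gamma(9/2, 52)
obs 3: x=-1/4 → posterior Inverse-Gamma(5, 1689/32)
obs 4: x=6 → posterior Inverse-Gamma(11/2, 2089/32)
obs 5: x=0 → posterior Inverse-Gamma(6, 2105/32)
obs 6: x=0 → posterior Inverse-Gamma(13/2, 2121/32)
obs 7: x=-4 → posterior Inverse-Gamma(7, 2521/32)
obs 8: x=-8 → posterior Inverse-Gamma(15/2, 3817/32)
obs 9: x=-2 → posterior Inverse-Gamma(8, 3961/32)
obs 10: x=-3/4 → posterior Inverse-Gamma(17/2, 2005/16)
obs 11: x=2 → posterior Inverse-Gamma(9, 2013/16)
obs 12: x=5/2 → posterior Inverse-Gamma(19/2, 2031/16)
obs 13: x=-7/4 → posterior Inverse-Gamma(10, 4183/32)
obs 14: x=-4 → posterior Inverse-Gamma(21/2, 4583/32)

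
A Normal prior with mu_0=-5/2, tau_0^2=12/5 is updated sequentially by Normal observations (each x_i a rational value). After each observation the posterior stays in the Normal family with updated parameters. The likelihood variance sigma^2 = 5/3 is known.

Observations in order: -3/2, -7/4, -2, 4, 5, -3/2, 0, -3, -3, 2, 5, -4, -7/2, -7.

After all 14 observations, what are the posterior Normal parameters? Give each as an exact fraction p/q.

obs 1: x=-3/2 → posterior Normal(-233/122, 60/61)
obs 2: x=-7/4 → posterior Normal(-359/194, 60/97)
obs 3: x=-2 → posterior Normal(-503/266, 60/133)
obs 4: x=4 → posterior Normal(-215/338, 60/169)
obs 5: x=5 → posterior Normal(29/82, 12/41)
obs 6: x=-3/2 → posterior Normal(37/482, 60/241)
obs 7: x=0 → posterior Normal(37/554, 60/277)
obs 8: x=-3 → posterior Normal(-179/626, 60/313)
obs 9: x=-3 → posterior Normal(-395/698, 60/349)
obs 10: x=2 → posterior Normal(-251/770, 12/77)
obs 11: x=5 → posterior Normal(109/842, 60/421)
obs 12: x=-4 → posterior Normal(-179/914, 60/457)
obs 13: x=-7/2 → posterior Normal(-431/986, 60/493)
obs 14: x=-7 → posterior Normal(-935/1058, 60/529)

mu_0=-935/1058, tau_0^2=60/529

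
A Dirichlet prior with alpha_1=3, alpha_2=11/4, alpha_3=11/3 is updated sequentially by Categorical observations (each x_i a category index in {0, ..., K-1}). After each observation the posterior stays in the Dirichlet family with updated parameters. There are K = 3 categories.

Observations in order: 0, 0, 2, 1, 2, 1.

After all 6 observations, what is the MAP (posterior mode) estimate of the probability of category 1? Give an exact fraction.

obs 1: x=0 → posterior Dirichlet(4, 11/4, 11/3)
obs 2: x=0 → posterior Dirichlet(5, 11/4, 11/3)
obs 3: x=2 → posterior Dirichlet(5, 11/4, 14/3)
obs 4: x=1 → posterior Dirichlet(5, 15/4, 14/3)
obs 5: x=2 → posterior Dirichlet(5, 15/4, 17/3)
obs 6: x=1 → posterior Dirichlet(5, 19/4, 17/3)

45/149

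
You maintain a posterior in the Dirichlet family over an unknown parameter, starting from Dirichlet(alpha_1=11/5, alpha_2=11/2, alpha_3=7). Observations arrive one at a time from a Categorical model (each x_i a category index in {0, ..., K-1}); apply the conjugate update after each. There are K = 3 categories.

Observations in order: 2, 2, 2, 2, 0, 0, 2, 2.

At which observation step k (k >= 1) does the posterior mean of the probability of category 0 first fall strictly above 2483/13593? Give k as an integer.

k = 6

obs 1: x=2 → posterior Dirichlet(11/5, 11/2, 8)
obs 2: x=2 → posterior Dirichlet(11/5, 11/2, 9)
obs 3: x=2 → posterior Dirichlet(11/5, 11/2, 10)
obs 4: x=2 → posterior Dirichlet(11/5, 11/2, 11)
obs 5: x=0 → posterior Dirichlet(16/5, 11/2, 11)
obs 6: x=0 → posterior Dirichlet(21/5, 11/2, 11)
obs 7: x=2 → posterior Dirichlet(21/5, 11/2, 12)
obs 8: x=2 → posterior Dirichlet(21/5, 11/2, 13)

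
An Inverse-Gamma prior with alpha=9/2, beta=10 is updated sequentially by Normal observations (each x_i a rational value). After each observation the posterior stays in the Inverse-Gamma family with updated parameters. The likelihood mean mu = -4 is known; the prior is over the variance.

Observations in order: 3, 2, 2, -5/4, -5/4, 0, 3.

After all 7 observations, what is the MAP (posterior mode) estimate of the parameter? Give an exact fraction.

1769/144

obs 1: x=3 → posterior Inverse-Gamma(5, 69/2)
obs 2: x=2 → posterior Inverse-Gamma(11/2, 105/2)
obs 3: x=2 → posterior Inverse-Gamma(6, 141/2)
obs 4: x=-5/4 → posterior Inverse-Gamma(13/2, 2377/32)
obs 5: x=-5/4 → posterior Inverse-Gamma(7, 1249/16)
obs 6: x=0 → posterior Inverse-Gamma(15/2, 1377/16)
obs 7: x=3 → posterior Inverse-Gamma(8, 1769/16)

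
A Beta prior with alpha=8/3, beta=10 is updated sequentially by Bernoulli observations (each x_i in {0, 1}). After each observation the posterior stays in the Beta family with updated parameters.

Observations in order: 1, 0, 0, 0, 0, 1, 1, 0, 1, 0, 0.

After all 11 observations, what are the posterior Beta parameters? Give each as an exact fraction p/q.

alpha=20/3, beta=17

obs 1: x=1 → posterior Beta(11/3, 10)
obs 2: x=0 → posterior Beta(11/3, 11)
obs 3: x=0 → posterior Beta(11/3, 12)
obs 4: x=0 → posterior Beta(11/3, 13)
obs 5: x=0 → posterior Beta(11/3, 14)
obs 6: x=1 → posterior Beta(14/3, 14)
obs 7: x=1 → posterior Beta(17/3, 14)
obs 8: x=0 → posterior Beta(17/3, 15)
obs 9: x=1 → posterior Beta(20/3, 15)
obs 10: x=0 → posterior Beta(20/3, 16)
obs 11: x=0 → posterior Beta(20/3, 17)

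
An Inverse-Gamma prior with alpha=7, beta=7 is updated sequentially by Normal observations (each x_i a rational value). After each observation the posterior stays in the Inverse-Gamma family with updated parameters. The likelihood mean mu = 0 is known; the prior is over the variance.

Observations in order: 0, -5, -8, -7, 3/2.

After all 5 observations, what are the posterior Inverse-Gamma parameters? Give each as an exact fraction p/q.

alpha=19/2, beta=617/8

obs 1: x=0 → posterior Inverse-Gamma(15/2, 7)
obs 2: x=-5 → posterior Inverse-Gamma(8, 39/2)
obs 3: x=-8 → posterior Inverse-Gamma(17/2, 103/2)
obs 4: x=-7 → posterior Inverse-Gamma(9, 76)
obs 5: x=3/2 → posterior Inverse-Gamma(19/2, 617/8)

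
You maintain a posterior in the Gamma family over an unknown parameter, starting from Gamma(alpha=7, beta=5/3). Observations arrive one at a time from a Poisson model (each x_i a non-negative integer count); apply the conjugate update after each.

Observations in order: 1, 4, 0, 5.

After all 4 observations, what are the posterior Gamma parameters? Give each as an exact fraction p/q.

obs 1: x=1 → posterior Gamma(8, 8/3)
obs 2: x=4 → posterior Gamma(12, 11/3)
obs 3: x=0 → posterior Gamma(12, 14/3)
obs 4: x=5 → posterior Gamma(17, 17/3)

alpha=17, beta=17/3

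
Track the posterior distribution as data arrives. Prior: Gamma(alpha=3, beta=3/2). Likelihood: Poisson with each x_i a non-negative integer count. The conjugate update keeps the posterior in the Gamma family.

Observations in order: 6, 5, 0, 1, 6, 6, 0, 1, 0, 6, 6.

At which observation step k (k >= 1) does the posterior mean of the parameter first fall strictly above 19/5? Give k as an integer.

obs 1: x=6 → posterior Gamma(9, 5/2)
obs 2: x=5 → posterior Gamma(14, 7/2)
obs 3: x=0 → posterior Gamma(14, 9/2)
obs 4: x=1 → posterior Gamma(15, 11/2)
obs 5: x=6 → posterior Gamma(21, 13/2)
obs 6: x=6 → posterior Gamma(27, 15/2)
obs 7: x=0 → posterior Gamma(27, 17/2)
obs 8: x=1 → posterior Gamma(28, 19/2)
obs 9: x=0 → posterior Gamma(28, 21/2)
obs 10: x=6 → posterior Gamma(34, 23/2)
obs 11: x=6 → posterior Gamma(40, 25/2)

k = 2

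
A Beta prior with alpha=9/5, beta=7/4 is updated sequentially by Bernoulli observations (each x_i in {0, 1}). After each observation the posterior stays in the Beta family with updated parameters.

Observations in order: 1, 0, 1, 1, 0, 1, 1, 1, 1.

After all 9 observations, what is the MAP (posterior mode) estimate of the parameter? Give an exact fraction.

obs 1: x=1 → posterior Beta(14/5, 7/4)
obs 2: x=0 → posterior Beta(14/5, 11/4)
obs 3: x=1 → posterior Beta(19/5, 11/4)
obs 4: x=1 → posterior Beta(24/5, 11/4)
obs 5: x=0 → posterior Beta(24/5, 15/4)
obs 6: x=1 → posterior Beta(29/5, 15/4)
obs 7: x=1 → posterior Beta(34/5, 15/4)
obs 8: x=1 → posterior Beta(39/5, 15/4)
obs 9: x=1 → posterior Beta(44/5, 15/4)

156/211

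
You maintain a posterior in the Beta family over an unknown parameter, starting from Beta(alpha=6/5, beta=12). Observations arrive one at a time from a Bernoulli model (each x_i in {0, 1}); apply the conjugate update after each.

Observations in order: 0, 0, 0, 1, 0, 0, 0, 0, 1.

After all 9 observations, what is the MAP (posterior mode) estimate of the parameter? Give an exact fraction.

11/101

obs 1: x=0 → posterior Beta(6/5, 13)
obs 2: x=0 → posterior Beta(6/5, 14)
obs 3: x=0 → posterior Beta(6/5, 15)
obs 4: x=1 → posterior Beta(11/5, 15)
obs 5: x=0 → posterior Beta(11/5, 16)
obs 6: x=0 → posterior Beta(11/5, 17)
obs 7: x=0 → posterior Beta(11/5, 18)
obs 8: x=0 → posterior Beta(11/5, 19)
obs 9: x=1 → posterior Beta(16/5, 19)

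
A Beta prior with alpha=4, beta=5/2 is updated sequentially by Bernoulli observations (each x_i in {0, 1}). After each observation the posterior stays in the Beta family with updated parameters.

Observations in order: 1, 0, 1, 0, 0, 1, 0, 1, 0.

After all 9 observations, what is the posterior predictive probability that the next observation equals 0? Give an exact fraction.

obs 1: x=1 → posterior Beta(5, 5/2)
obs 2: x=0 → posterior Beta(5, 7/2)
obs 3: x=1 → posterior Beta(6, 7/2)
obs 4: x=0 → posterior Beta(6, 9/2)
obs 5: x=0 → posterior Beta(6, 11/2)
obs 6: x=1 → posterior Beta(7, 11/2)
obs 7: x=0 → posterior Beta(7, 13/2)
obs 8: x=1 → posterior Beta(8, 13/2)
obs 9: x=0 → posterior Beta(8, 15/2)

15/31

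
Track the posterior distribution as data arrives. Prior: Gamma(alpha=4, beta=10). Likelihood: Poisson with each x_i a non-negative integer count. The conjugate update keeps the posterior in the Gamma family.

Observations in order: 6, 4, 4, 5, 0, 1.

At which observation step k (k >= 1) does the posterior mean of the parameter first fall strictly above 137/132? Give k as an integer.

k = 2

obs 1: x=6 → posterior Gamma(10, 11)
obs 2: x=4 → posterior Gamma(14, 12)
obs 3: x=4 → posterior Gamma(18, 13)
obs 4: x=5 → posterior Gamma(23, 14)
obs 5: x=0 → posterior Gamma(23, 15)
obs 6: x=1 → posterior Gamma(24, 16)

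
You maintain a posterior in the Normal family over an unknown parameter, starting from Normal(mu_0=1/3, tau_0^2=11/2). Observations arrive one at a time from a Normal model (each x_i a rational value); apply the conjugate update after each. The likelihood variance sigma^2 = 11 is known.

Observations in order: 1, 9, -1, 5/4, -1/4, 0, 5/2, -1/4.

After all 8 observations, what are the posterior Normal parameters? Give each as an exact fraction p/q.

mu_0=31/24, tau_0^2=11/10

obs 1: x=1 → posterior Normal(5/9, 11/3)
obs 2: x=9 → posterior Normal(8/3, 11/4)
obs 3: x=-1 → posterior Normal(29/15, 11/5)
obs 4: x=5/4 → posterior Normal(131/72, 11/6)
obs 5: x=-1/4 → posterior Normal(32/21, 11/7)
obs 6: x=0 → posterior Normal(4/3, 11/8)
obs 7: x=5/2 → posterior Normal(79/54, 11/9)
obs 8: x=-1/4 → posterior Normal(31/24, 11/10)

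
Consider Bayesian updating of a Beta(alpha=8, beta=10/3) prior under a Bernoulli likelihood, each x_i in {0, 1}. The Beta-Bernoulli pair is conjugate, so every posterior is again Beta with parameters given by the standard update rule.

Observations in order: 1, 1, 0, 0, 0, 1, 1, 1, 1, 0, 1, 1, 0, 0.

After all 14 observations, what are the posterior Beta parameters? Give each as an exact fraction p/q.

obs 1: x=1 → posterior Beta(9, 10/3)
obs 2: x=1 → posterior Beta(10, 10/3)
obs 3: x=0 → posterior Beta(10, 13/3)
obs 4: x=0 → posterior Beta(10, 16/3)
obs 5: x=0 → posterior Beta(10, 19/3)
obs 6: x=1 → posterior Beta(11, 19/3)
obs 7: x=1 → posterior Beta(12, 19/3)
obs 8: x=1 → posterior Beta(13, 19/3)
obs 9: x=1 → posterior Beta(14, 19/3)
obs 10: x=0 → posterior Beta(14, 22/3)
obs 11: x=1 → posterior Beta(15, 22/3)
obs 12: x=1 → posterior Beta(16, 22/3)
obs 13: x=0 → posterior Beta(16, 25/3)
obs 14: x=0 → posterior Beta(16, 28/3)

alpha=16, beta=28/3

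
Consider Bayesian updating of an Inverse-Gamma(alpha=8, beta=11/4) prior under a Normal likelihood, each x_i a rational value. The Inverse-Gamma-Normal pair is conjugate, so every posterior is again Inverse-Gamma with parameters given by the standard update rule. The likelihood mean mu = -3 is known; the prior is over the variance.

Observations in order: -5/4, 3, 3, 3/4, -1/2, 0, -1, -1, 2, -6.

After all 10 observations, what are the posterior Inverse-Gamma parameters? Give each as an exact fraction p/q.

obs 1: x=-5/4 → posterior Inverse-Gamma(17/2, 137/32)
obs 2: x=3 → posterior Inverse-Gamma(9, 713/32)
obs 3: x=3 → posterior Inverse-Gamma(19/2, 1289/32)
obs 4: x=3/4 → posterior Inverse-Gamma(10, 757/16)
obs 5: x=-1/2 → posterior Inverse-Gamma(21/2, 807/16)
obs 6: x=0 → posterior Inverse-Gamma(11, 879/16)
obs 7: x=-1 → posterior Inverse-Gamma(23/2, 911/16)
obs 8: x=-1 → posterior Inverse-Gamma(12, 943/16)
obs 9: x=2 → posterior Inverse-Gamma(25/2, 1143/16)
obs 10: x=-6 → posterior Inverse-Gamma(13, 1215/16)

alpha=13, beta=1215/16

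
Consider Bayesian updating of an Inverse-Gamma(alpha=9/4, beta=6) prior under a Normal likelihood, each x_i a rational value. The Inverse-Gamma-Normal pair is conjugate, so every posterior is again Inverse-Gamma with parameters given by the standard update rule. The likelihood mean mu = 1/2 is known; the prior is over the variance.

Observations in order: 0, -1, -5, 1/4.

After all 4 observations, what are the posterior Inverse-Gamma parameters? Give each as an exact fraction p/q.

obs 1: x=0 → posterior Inverse-Gamma(11/4, 49/8)
obs 2: x=-1 → posterior Inverse-Gamma(13/4, 29/4)
obs 3: x=-5 → posterior Inverse-Gamma(15/4, 179/8)
obs 4: x=1/4 → posterior Inverse-Gamma(17/4, 717/32)

alpha=17/4, beta=717/32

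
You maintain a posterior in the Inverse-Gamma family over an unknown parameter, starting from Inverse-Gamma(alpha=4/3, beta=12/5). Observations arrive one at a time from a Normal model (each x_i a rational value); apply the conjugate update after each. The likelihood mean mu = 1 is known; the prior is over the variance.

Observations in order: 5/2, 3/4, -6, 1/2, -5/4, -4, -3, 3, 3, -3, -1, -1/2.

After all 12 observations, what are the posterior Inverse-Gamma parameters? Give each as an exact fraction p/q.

obs 1: x=5/2 → posterior Inverse-Gamma(11/6, 141/40)
obs 2: x=3/4 → posterior Inverse-Gamma(7/3, 569/160)
obs 3: x=-6 → posterior Inverse-Gamma(17/6, 4489/160)
obs 4: x=1/2 → posterior Inverse-Gamma(10/3, 4509/160)
obs 5: x=-5/4 → posterior Inverse-Gamma(23/6, 2457/80)
obs 6: x=-4 → posterior Inverse-Gamma(13/3, 3457/80)
obs 7: x=-3 → posterior Inverse-Gamma(29/6, 4097/80)
obs 8: x=3 → posterior Inverse-Gamma(16/3, 4257/80)
obs 9: x=3 → posterior Inverse-Gamma(35/6, 4417/80)
obs 10: x=-3 → posterior Inverse-Gamma(19/3, 5057/80)
obs 11: x=-1 → posterior Inverse-Gamma(41/6, 5217/80)
obs 12: x=-1/2 → posterior Inverse-Gamma(22/3, 5307/80)

alpha=22/3, beta=5307/80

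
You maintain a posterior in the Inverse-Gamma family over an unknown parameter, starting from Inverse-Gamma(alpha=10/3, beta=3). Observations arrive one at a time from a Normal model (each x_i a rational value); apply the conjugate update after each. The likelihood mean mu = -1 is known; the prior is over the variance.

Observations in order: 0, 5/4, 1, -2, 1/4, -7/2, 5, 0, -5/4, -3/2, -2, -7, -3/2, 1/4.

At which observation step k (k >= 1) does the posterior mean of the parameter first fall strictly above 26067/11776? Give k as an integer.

obs 1: x=0 → posterior Inverse-Gamma(23/6, 7/2)
obs 2: x=5/4 → posterior Inverse-Gamma(13/3, 193/32)
obs 3: x=1 → posterior Inverse-Gamma(29/6, 257/32)
obs 4: x=-2 → posterior Inverse-Gamma(16/3, 273/32)
obs 5: x=1/4 → posterior Inverse-Gamma(35/6, 149/16)
obs 6: x=-7/2 → posterior Inverse-Gamma(19/3, 199/16)
obs 7: x=5 → posterior Inverse-Gamma(41/6, 487/16)
obs 8: x=0 → posterior Inverse-Gamma(22/3, 495/16)
obs 9: x=-5/4 → posterior Inverse-Gamma(47/6, 991/32)
obs 10: x=-3/2 → posterior Inverse-Gamma(25/3, 995/32)
obs 11: x=-2 → posterior Inverse-Gamma(53/6, 1011/32)
obs 12: x=-7 → posterior Inverse-Gamma(28/3, 1587/32)
obs 13: x=-3/2 → posterior Inverse-Gamma(59/6, 1591/32)
obs 14: x=1/4 → posterior Inverse-Gamma(31/3, 101/2)

k = 6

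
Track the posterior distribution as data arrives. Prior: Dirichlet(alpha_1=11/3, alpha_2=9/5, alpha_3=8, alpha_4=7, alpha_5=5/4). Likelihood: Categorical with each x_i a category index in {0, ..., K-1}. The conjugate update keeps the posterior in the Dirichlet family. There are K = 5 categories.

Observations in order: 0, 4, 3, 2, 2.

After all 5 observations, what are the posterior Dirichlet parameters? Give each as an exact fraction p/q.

alpha_1=14/3, alpha_2=9/5, alpha_3=10, alpha_4=8, alpha_5=9/4

obs 1: x=0 → posterior Dirichlet(14/3, 9/5, 8, 7, 5/4)
obs 2: x=4 → posterior Dirichlet(14/3, 9/5, 8, 7, 9/4)
obs 3: x=3 → posterior Dirichlet(14/3, 9/5, 8, 8, 9/4)
obs 4: x=2 → posterior Dirichlet(14/3, 9/5, 9, 8, 9/4)
obs 5: x=2 → posterior Dirichlet(14/3, 9/5, 10, 8, 9/4)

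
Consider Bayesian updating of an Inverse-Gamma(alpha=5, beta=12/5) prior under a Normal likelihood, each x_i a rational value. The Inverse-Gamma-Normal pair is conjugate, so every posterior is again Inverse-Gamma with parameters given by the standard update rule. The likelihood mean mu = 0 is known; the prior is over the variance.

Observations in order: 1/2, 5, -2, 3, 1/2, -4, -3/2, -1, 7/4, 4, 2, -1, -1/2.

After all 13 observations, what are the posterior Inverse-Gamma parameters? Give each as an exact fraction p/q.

alpha=23/2, beta=6949/160

obs 1: x=1/2 → posterior Inverse-Gamma(11/2, 101/40)
obs 2: x=5 → posterior Inverse-Gamma(6, 601/40)
obs 3: x=-2 → posterior Inverse-Gamma(13/2, 681/40)
obs 4: x=3 → posterior Inverse-Gamma(7, 861/40)
obs 5: x=1/2 → posterior Inverse-Gamma(15/2, 433/20)
obs 6: x=-4 → posterior Inverse-Gamma(8, 593/20)
obs 7: x=-3/2 → posterior Inverse-Gamma(17/2, 1231/40)
obs 8: x=-1 → posterior Inverse-Gamma(9, 1251/40)
obs 9: x=7/4 → posterior Inverse-Gamma(19/2, 5249/160)
obs 10: x=4 → posterior Inverse-Gamma(10, 6529/160)
obs 11: x=2 → posterior Inverse-Gamma(21/2, 6849/160)
obs 12: x=-1 → posterior Inverse-Gamma(11, 6929/160)
obs 13: x=-1/2 → posterior Inverse-Gamma(23/2, 6949/160)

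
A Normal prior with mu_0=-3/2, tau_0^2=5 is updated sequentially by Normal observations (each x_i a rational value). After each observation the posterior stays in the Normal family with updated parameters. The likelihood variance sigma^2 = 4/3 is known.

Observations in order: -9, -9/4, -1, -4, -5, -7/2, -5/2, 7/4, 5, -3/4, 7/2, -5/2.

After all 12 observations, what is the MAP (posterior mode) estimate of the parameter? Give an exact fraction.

obs 1: x=-9 → posterior Normal(-141/19, 20/19)
obs 2: x=-9/4 → posterior Normal(-699/136, 10/17)
obs 3: x=-1 → posterior Normal(-759/196, 20/49)
obs 4: x=-4 → posterior Normal(-999/256, 5/16)
obs 5: x=-5 → posterior Normal(-1299/316, 20/79)
obs 6: x=-7/2 → posterior Normal(-1509/376, 10/47)
obs 7: x=-5/2 → posterior Normal(-1659/436, 20/109)
obs 8: x=7/4 → posterior Normal(-777/248, 5/31)
obs 9: x=5 → posterior Normal(-627/278, 20/139)
obs 10: x=-3/4 → posterior Normal(-1299/616, 10/77)
obs 11: x=7/2 → posterior Normal(-1089/676, 20/169)
obs 12: x=-5/2 → posterior Normal(-1239/736, 5/46)

-1239/736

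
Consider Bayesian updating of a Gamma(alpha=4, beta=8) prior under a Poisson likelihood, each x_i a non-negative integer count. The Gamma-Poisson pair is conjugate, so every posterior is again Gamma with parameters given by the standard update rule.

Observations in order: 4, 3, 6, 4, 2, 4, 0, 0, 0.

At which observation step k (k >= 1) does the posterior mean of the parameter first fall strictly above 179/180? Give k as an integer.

k = 2

obs 1: x=4 → posterior Gamma(8, 9)
obs 2: x=3 → posterior Gamma(11, 10)
obs 3: x=6 → posterior Gamma(17, 11)
obs 4: x=4 → posterior Gamma(21, 12)
obs 5: x=2 → posterior Gamma(23, 13)
obs 6: x=4 → posterior Gamma(27, 14)
obs 7: x=0 → posterior Gamma(27, 15)
obs 8: x=0 → posterior Gamma(27, 16)
obs 9: x=0 → posterior Gamma(27, 17)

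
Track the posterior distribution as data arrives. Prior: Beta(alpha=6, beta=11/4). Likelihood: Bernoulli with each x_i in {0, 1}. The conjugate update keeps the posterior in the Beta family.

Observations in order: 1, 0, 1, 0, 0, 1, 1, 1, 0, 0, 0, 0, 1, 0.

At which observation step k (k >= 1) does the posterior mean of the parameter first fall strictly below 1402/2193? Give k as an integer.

k = 4

obs 1: x=1 → posterior Beta(7, 11/4)
obs 2: x=0 → posterior Beta(7, 15/4)
obs 3: x=1 → posterior Beta(8, 15/4)
obs 4: x=0 → posterior Beta(8, 19/4)
obs 5: x=0 → posterior Beta(8, 23/4)
obs 6: x=1 → posterior Beta(9, 23/4)
obs 7: x=1 → posterior Beta(10, 23/4)
obs 8: x=1 → posterior Beta(11, 23/4)
obs 9: x=0 → posterior Beta(11, 27/4)
obs 10: x=0 → posterior Beta(11, 31/4)
obs 11: x=0 → posterior Beta(11, 35/4)
obs 12: x=0 → posterior Beta(11, 39/4)
obs 13: x=1 → posterior Beta(12, 39/4)
obs 14: x=0 → posterior Beta(12, 43/4)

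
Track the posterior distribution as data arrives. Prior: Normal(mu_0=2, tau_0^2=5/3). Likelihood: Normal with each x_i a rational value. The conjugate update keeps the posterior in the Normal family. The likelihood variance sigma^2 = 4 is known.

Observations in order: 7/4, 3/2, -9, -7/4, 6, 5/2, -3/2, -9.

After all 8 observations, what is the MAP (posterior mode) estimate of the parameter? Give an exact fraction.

obs 1: x=7/4 → posterior Normal(131/68, 20/17)
obs 2: x=3/2 → posterior Normal(161/88, 10/11)
obs 3: x=-9 → posterior Normal(-19/108, 20/27)
obs 4: x=-7/4 → posterior Normal(-27/64, 5/8)
obs 5: x=6 → posterior Normal(33/74, 20/37)
obs 6: x=5/2 → posterior Normal(29/42, 10/21)
obs 7: x=-3/2 → posterior Normal(43/94, 20/47)
obs 8: x=-9 → posterior Normal(-47/104, 5/13)

-47/104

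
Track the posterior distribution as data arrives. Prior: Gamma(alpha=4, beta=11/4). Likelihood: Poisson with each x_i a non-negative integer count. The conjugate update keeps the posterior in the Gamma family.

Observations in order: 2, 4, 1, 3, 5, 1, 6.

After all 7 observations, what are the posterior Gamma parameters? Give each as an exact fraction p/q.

obs 1: x=2 → posterior Gamma(6, 15/4)
obs 2: x=4 → posterior Gamma(10, 19/4)
obs 3: x=1 → posterior Gamma(11, 23/4)
obs 4: x=3 → posterior Gamma(14, 27/4)
obs 5: x=5 → posterior Gamma(19, 31/4)
obs 6: x=1 → posterior Gamma(20, 35/4)
obs 7: x=6 → posterior Gamma(26, 39/4)

alpha=26, beta=39/4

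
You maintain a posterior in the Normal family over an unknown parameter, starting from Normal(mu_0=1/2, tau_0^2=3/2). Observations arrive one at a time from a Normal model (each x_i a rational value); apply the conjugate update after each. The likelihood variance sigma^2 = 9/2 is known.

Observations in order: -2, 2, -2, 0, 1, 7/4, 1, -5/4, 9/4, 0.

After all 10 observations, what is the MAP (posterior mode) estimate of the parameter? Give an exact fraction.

17/52

obs 1: x=-2 → posterior Normal(-1/8, 9/8)
obs 2: x=2 → posterior Normal(3/10, 9/10)
obs 3: x=-2 → posterior Normal(-1/12, 3/4)
obs 4: x=0 → posterior Normal(-1/14, 9/14)
obs 5: x=1 → posterior Normal(1/16, 9/16)
obs 6: x=7/4 → posterior Normal(1/4, 1/2)
obs 7: x=1 → posterior Normal(13/40, 9/20)
obs 8: x=-5/4 → posterior Normal(2/11, 9/22)
obs 9: x=9/4 → posterior Normal(17/48, 3/8)
obs 10: x=0 → posterior Normal(17/52, 9/26)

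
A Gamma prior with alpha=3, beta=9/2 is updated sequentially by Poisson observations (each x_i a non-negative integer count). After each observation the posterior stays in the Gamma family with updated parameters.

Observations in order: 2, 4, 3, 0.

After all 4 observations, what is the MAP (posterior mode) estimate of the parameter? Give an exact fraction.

obs 1: x=2 → posterior Gamma(5, 11/2)
obs 2: x=4 → posterior Gamma(9, 13/2)
obs 3: x=3 → posterior Gamma(12, 15/2)
obs 4: x=0 → posterior Gamma(12, 17/2)

22/17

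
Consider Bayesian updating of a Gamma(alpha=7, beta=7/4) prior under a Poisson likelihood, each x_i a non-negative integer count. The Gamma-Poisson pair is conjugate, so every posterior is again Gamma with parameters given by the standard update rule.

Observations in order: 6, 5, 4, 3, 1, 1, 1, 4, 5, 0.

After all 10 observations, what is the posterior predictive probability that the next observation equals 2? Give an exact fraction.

obs 1: x=6 → posterior Gamma(13, 11/4)
obs 2: x=5 → posterior Gamma(18, 15/4)
obs 3: x=4 → posterior Gamma(22, 19/4)
obs 4: x=3 → posterior Gamma(25, 23/4)
obs 5: x=1 → posterior Gamma(26, 27/4)
obs 6: x=1 → posterior Gamma(27, 31/4)
obs 7: x=1 → posterior Gamma(28, 35/4)
obs 8: x=4 → posterior Gamma(32, 39/4)
obs 9: x=5 → posterior Gamma(37, 43/4)
obs 10: x=0 → posterior Gamma(37, 47/4)

829270184912581632822025877022942916120896850870573945913931285776/3937647794827817226011410499211692493767538271546065484704900479451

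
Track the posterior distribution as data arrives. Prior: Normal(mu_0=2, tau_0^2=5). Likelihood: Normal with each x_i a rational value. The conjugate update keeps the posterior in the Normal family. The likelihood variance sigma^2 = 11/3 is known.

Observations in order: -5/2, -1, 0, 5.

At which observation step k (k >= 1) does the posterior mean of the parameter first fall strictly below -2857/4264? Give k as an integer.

obs 1: x=-5/2 → posterior Normal(-31/52, 55/26)
obs 2: x=-1 → posterior Normal(-61/82, 55/41)
obs 3: x=0 → posterior Normal(-61/112, 55/56)
obs 4: x=5 → posterior Normal(89/142, 55/71)

k = 2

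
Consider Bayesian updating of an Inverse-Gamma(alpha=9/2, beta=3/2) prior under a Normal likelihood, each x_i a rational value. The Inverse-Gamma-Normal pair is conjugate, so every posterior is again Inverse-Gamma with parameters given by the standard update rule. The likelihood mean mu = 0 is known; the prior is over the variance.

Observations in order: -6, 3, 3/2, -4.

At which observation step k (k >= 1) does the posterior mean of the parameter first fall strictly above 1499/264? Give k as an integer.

k = 4

obs 1: x=-6 → posterior Inverse-Gamma(5, 39/2)
obs 2: x=3 → posterior Inverse-Gamma(11/2, 24)
obs 3: x=3/2 → posterior Inverse-Gamma(6, 201/8)
obs 4: x=-4 → posterior Inverse-Gamma(13/2, 265/8)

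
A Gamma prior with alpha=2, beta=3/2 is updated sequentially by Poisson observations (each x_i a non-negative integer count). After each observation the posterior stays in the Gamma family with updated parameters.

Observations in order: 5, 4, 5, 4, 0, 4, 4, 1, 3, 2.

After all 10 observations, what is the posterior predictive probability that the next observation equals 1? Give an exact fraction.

obs 1: x=5 → posterior Gamma(7, 5/2)
obs 2: x=4 → posterior Gamma(11, 7/2)
obs 3: x=5 → posterior Gamma(16, 9/2)
obs 4: x=4 → posterior Gamma(20, 11/2)
obs 5: x=0 → posterior Gamma(20, 13/2)
obs 6: x=4 → posterior Gamma(24, 15/2)
obs 7: x=4 → posterior Gamma(28, 17/2)
obs 8: x=1 → posterior Gamma(29, 19/2)
obs 9: x=3 → posterior Gamma(32, 21/2)
obs 10: x=2 → posterior Gamma(34, 23/2)

1352867728884392023447357413752510995225084129412/8470329472543003390683225006796419620513916015625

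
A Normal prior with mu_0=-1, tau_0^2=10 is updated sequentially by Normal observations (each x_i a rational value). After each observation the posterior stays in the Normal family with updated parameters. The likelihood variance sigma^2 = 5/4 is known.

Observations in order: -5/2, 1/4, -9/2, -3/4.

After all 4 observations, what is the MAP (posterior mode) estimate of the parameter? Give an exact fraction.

-61/33

obs 1: x=-5/2 → posterior Normal(-7/3, 10/9)
obs 2: x=1/4 → posterior Normal(-19/17, 10/17)
obs 3: x=-9/2 → posterior Normal(-11/5, 2/5)
obs 4: x=-3/4 → posterior Normal(-61/33, 10/33)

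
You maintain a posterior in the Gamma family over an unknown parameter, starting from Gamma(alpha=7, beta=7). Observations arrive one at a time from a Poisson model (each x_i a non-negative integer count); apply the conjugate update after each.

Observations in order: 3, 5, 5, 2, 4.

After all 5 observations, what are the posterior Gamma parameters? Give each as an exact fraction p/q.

obs 1: x=3 → posterior Gamma(10, 8)
obs 2: x=5 → posterior Gamma(15, 9)
obs 3: x=5 → posterior Gamma(20, 10)
obs 4: x=2 → posterior Gamma(22, 11)
obs 5: x=4 → posterior Gamma(26, 12)

alpha=26, beta=12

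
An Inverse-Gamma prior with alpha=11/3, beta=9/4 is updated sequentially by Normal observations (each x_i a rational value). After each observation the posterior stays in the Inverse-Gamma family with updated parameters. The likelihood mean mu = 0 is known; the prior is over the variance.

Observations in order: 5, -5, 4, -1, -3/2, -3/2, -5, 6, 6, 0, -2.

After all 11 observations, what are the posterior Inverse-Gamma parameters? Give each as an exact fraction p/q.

alpha=55/6, beta=177/2

obs 1: x=5 → posterior Inverse-Gamma(25/6, 59/4)
obs 2: x=-5 → posterior Inverse-Gamma(14/3, 109/4)
obs 3: x=4 → posterior Inverse-Gamma(31/6, 141/4)
obs 4: x=-1 → posterior Inverse-Gamma(17/3, 143/4)
obs 5: x=-3/2 → posterior Inverse-Gamma(37/6, 295/8)
obs 6: x=-3/2 → posterior Inverse-Gamma(20/3, 38)
obs 7: x=-5 → posterior Inverse-Gamma(43/6, 101/2)
obs 8: x=6 → posterior Inverse-Gamma(23/3, 137/2)
obs 9: x=6 → posterior Inverse-Gamma(49/6, 173/2)
obs 10: x=0 → posterior Inverse-Gamma(26/3, 173/2)
obs 11: x=-2 → posterior Inverse-Gamma(55/6, 177/2)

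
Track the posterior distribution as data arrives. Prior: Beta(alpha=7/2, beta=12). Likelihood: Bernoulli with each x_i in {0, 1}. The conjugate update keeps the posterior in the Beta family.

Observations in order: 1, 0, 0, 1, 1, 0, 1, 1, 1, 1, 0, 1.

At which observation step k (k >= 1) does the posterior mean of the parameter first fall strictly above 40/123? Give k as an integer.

obs 1: x=1 → posterior Beta(9/2, 12)
obs 2: x=0 → posterior Beta(9/2, 13)
obs 3: x=0 → posterior Beta(9/2, 14)
obs 4: x=1 → posterior Beta(11/2, 14)
obs 5: x=1 → posterior Beta(13/2, 14)
obs 6: x=0 → posterior Beta(13/2, 15)
obs 7: x=1 → posterior Beta(15/2, 15)
obs 8: x=1 → posterior Beta(17/2, 15)
obs 9: x=1 → posterior Beta(19/2, 15)
obs 10: x=1 → posterior Beta(21/2, 15)
obs 11: x=0 → posterior Beta(21/2, 16)
obs 12: x=1 → posterior Beta(23/2, 16)

k = 7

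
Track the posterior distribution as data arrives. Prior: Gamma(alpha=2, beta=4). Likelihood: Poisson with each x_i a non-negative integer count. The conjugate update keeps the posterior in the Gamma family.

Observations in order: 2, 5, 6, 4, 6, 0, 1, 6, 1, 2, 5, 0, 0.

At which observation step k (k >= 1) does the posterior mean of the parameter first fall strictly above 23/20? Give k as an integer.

k = 2

obs 1: x=2 → posterior Gamma(4, 5)
obs 2: x=5 → posterior Gamma(9, 6)
obs 3: x=6 → posterior Gamma(15, 7)
obs 4: x=4 → posterior Gamma(19, 8)
obs 5: x=6 → posterior Gamma(25, 9)
obs 6: x=0 → posterior Gamma(25, 10)
obs 7: x=1 → posterior Gamma(26, 11)
obs 8: x=6 → posterior Gamma(32, 12)
obs 9: x=1 → posterior Gamma(33, 13)
obs 10: x=2 → posterior Gamma(35, 14)
obs 11: x=5 → posterior Gamma(40, 15)
obs 12: x=0 → posterior Gamma(40, 16)
obs 13: x=0 → posterior Gamma(40, 17)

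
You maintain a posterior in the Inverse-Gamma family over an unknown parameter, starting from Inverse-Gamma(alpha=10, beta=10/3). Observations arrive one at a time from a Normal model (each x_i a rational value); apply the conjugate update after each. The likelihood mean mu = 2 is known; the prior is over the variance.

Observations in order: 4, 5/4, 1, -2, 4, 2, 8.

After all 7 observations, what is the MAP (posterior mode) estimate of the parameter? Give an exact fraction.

obs 1: x=4 → posterior Inverse-Gamma(21/2, 16/3)
obs 2: x=5/4 → posterior Inverse-Gamma(11, 539/96)
obs 3: x=1 → posterior Inverse-Gamma(23/2, 587/96)
obs 4: x=-2 → posterior Inverse-Gamma(12, 1355/96)
obs 5: x=4 → posterior Inverse-Gamma(25/2, 1547/96)
obs 6: x=2 → posterior Inverse-Gamma(13, 1547/96)
obs 7: x=8 → posterior Inverse-Gamma(27/2, 3275/96)

3275/1392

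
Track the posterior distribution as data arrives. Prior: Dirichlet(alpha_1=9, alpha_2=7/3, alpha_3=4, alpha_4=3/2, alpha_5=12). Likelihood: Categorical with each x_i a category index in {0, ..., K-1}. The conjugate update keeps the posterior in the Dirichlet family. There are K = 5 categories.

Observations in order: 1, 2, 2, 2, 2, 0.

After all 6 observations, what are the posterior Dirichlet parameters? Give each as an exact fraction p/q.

alpha_1=10, alpha_2=10/3, alpha_3=8, alpha_4=3/2, alpha_5=12

obs 1: x=1 → posterior Dirichlet(9, 10/3, 4, 3/2, 12)
obs 2: x=2 → posterior Dirichlet(9, 10/3, 5, 3/2, 12)
obs 3: x=2 → posterior Dirichlet(9, 10/3, 6, 3/2, 12)
obs 4: x=2 → posterior Dirichlet(9, 10/3, 7, 3/2, 12)
obs 5: x=2 → posterior Dirichlet(9, 10/3, 8, 3/2, 12)
obs 6: x=0 → posterior Dirichlet(10, 10/3, 8, 3/2, 12)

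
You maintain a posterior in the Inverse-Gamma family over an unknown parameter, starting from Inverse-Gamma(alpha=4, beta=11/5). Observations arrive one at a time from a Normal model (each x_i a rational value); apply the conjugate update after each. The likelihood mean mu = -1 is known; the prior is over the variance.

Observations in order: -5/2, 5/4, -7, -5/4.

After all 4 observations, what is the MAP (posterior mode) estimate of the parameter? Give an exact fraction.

obs 1: x=-5/2 → posterior Inverse-Gamma(9/2, 133/40)
obs 2: x=5/4 → posterior Inverse-Gamma(5, 937/160)
obs 3: x=-7 → posterior Inverse-Gamma(11/2, 3817/160)
obs 4: x=-5/4 → posterior Inverse-Gamma(6, 1911/80)

273/80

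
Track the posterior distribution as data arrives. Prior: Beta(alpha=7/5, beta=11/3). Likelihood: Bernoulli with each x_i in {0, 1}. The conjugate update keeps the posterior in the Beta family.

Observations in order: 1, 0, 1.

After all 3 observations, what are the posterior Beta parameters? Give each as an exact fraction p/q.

obs 1: x=1 → posterior Beta(12/5, 11/3)
obs 2: x=0 → posterior Beta(12/5, 14/3)
obs 3: x=1 → posterior Beta(17/5, 14/3)

alpha=17/5, beta=14/3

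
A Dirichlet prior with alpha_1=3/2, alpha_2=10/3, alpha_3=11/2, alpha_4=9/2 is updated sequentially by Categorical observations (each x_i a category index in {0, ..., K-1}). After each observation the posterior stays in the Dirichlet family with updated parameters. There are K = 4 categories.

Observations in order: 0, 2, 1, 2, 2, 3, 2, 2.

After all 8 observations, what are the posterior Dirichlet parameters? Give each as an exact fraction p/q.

alpha_1=5/2, alpha_2=13/3, alpha_3=21/2, alpha_4=11/2

obs 1: x=0 → posterior Dirichlet(5/2, 10/3, 11/2, 9/2)
obs 2: x=2 → posterior Dirichlet(5/2, 10/3, 13/2, 9/2)
obs 3: x=1 → posterior Dirichlet(5/2, 13/3, 13/2, 9/2)
obs 4: x=2 → posterior Dirichlet(5/2, 13/3, 15/2, 9/2)
obs 5: x=2 → posterior Dirichlet(5/2, 13/3, 17/2, 9/2)
obs 6: x=3 → posterior Dirichlet(5/2, 13/3, 17/2, 11/2)
obs 7: x=2 → posterior Dirichlet(5/2, 13/3, 19/2, 11/2)
obs 8: x=2 → posterior Dirichlet(5/2, 13/3, 21/2, 11/2)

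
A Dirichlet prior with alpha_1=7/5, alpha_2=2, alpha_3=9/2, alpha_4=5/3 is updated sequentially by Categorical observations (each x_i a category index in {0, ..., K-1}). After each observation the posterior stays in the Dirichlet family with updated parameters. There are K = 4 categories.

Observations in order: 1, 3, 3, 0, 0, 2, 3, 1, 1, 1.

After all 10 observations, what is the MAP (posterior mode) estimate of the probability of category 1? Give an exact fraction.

obs 1: x=1 → posterior Dirichlet(7/5, 3, 9/2, 5/3)
obs 2: x=3 → posterior Dirichlet(7/5, 3, 9/2, 8/3)
obs 3: x=3 → posterior Dirichlet(7/5, 3, 9/2, 11/3)
obs 4: x=0 → posterior Dirichlet(12/5, 3, 9/2, 11/3)
obs 5: x=0 → posterior Dirichlet(17/5, 3, 9/2, 11/3)
obs 6: x=2 → posterior Dirichlet(17/5, 3, 11/2, 11/3)
obs 7: x=3 → posterior Dirichlet(17/5, 3, 11/2, 14/3)
obs 8: x=1 → posterior Dirichlet(17/5, 4, 11/2, 14/3)
obs 9: x=1 → posterior Dirichlet(17/5, 5, 11/2, 14/3)
obs 10: x=1 → posterior Dirichlet(17/5, 6, 11/2, 14/3)

150/467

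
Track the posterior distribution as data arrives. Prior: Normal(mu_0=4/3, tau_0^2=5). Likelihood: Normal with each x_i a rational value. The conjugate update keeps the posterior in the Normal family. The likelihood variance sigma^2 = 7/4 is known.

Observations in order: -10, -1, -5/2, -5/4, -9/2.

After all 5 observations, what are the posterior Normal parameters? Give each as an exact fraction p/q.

mu_0=-1127/321, tau_0^2=35/107

obs 1: x=-10 → posterior Normal(-572/81, 35/27)
obs 2: x=-1 → posterior Normal(-632/141, 35/47)
obs 3: x=-5/2 → posterior Normal(-782/201, 35/67)
obs 4: x=-5/4 → posterior Normal(-857/261, 35/87)
obs 5: x=-9/2 → posterior Normal(-1127/321, 35/107)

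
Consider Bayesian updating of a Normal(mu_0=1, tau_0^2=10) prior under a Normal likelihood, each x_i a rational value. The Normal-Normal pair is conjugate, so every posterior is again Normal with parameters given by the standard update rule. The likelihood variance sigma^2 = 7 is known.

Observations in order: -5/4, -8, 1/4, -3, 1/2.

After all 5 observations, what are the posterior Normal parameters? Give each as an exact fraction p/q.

obs 1: x=-5/4 → posterior Normal(-11/34, 70/17)
obs 2: x=-8 → posterior Normal(-19/6, 70/27)
obs 3: x=1/4 → posterior Normal(-83/37, 70/37)
obs 4: x=-3 → posterior Normal(-113/47, 70/47)
obs 5: x=1/2 → posterior Normal(-36/19, 70/57)

mu_0=-36/19, tau_0^2=70/57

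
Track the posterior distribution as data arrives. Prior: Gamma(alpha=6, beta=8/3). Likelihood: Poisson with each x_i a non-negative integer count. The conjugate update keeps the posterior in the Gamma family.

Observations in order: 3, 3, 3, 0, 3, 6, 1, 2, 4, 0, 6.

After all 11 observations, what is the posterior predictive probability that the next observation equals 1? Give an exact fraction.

52278808080453736836621114010325513875530774063320733908525991/282619228475749389311586801513947088493491403429257559844847616

obs 1: x=3 → posterior Gamma(9, 11/3)
obs 2: x=3 → posterior Gamma(12, 14/3)
obs 3: x=3 → posterior Gamma(15, 17/3)
obs 4: x=0 → posterior Gamma(15, 20/3)
obs 5: x=3 → posterior Gamma(18, 23/3)
obs 6: x=6 → posterior Gamma(24, 26/3)
obs 7: x=1 → posterior Gamma(25, 29/3)
obs 8: x=2 → posterior Gamma(27, 32/3)
obs 9: x=4 → posterior Gamma(31, 35/3)
obs 10: x=0 → posterior Gamma(31, 38/3)
obs 11: x=6 → posterior Gamma(37, 41/3)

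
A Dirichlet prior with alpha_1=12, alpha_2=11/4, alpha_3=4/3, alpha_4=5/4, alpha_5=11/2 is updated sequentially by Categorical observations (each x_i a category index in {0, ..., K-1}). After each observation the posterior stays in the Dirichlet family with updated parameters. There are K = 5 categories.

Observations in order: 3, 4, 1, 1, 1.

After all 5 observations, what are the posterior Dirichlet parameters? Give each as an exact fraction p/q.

obs 1: x=3 → posterior Dirichlet(12, 11/4, 4/3, 9/4, 11/2)
obs 2: x=4 → posterior Dirichlet(12, 11/4, 4/3, 9/4, 13/2)
obs 3: x=1 → posterior Dirichlet(12, 15/4, 4/3, 9/4, 13/2)
obs 4: x=1 → posterior Dirichlet(12, 19/4, 4/3, 9/4, 13/2)
obs 5: x=1 → posterior Dirichlet(12, 23/4, 4/3, 9/4, 13/2)

alpha_1=12, alpha_2=23/4, alpha_3=4/3, alpha_4=9/4, alpha_5=13/2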